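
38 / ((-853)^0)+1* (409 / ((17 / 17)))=447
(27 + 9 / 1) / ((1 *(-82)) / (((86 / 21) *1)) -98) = -1548 / 5075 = -0.31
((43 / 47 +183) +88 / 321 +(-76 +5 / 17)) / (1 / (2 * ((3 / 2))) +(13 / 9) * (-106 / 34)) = -83470953 / 3208502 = -26.02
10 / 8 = 5 / 4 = 1.25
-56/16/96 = -7/192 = -0.04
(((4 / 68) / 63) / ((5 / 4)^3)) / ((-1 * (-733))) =64 / 98130375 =0.00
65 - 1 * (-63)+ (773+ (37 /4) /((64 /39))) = 232099 /256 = 906.64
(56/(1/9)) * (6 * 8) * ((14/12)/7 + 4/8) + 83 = 16211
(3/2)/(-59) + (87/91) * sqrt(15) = -3/118 + 87 * sqrt(15)/91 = 3.68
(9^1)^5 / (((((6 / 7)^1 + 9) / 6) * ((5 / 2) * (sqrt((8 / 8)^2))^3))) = 1653372 / 115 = 14377.15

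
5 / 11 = 0.45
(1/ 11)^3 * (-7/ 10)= -7/ 13310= -0.00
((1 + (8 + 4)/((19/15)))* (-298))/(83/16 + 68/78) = -185952/361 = -515.10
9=9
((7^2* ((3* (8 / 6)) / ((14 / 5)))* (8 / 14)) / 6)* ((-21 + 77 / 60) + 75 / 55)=-12113 / 99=-122.35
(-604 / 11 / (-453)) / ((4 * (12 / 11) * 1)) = 1 / 36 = 0.03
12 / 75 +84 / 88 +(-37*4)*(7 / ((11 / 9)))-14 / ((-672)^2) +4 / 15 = -7506621971 / 8870400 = -846.26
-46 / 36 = -23 / 18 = -1.28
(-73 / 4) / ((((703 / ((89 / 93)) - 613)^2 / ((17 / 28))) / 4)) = -9829961 / 3279239152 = -0.00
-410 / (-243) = 410 / 243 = 1.69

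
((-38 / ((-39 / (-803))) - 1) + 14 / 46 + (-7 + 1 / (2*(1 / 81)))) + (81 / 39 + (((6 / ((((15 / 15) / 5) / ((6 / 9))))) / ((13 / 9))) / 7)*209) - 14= -4371721 / 12558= -348.12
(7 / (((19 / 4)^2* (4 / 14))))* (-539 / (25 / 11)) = -2324168 / 9025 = -257.53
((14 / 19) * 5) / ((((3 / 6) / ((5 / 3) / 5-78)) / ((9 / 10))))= -9786 / 19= -515.05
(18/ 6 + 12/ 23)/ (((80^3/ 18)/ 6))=2187/ 2944000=0.00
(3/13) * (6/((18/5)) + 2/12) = 11/26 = 0.42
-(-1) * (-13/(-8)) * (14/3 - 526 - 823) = -52429/24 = -2184.54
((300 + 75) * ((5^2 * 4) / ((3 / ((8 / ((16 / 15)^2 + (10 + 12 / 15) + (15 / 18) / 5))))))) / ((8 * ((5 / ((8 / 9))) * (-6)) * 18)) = -250000 / 147069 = -1.70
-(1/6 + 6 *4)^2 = -21025/36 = -584.03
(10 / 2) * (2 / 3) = 10 / 3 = 3.33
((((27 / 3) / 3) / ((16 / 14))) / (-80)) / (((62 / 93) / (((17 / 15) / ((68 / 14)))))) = -147 / 12800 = -0.01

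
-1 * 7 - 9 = -16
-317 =-317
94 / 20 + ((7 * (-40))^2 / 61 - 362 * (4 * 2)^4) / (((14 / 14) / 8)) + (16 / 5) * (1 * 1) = -11851726.13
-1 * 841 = -841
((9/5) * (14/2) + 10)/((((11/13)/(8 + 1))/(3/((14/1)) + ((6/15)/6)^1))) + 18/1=329313/3850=85.54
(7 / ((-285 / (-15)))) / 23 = 7 / 437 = 0.02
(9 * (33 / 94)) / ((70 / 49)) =2079 / 940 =2.21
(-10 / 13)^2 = 0.59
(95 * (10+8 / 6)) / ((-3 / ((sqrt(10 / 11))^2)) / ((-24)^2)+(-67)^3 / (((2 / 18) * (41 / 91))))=-4460800 / 24891779089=-0.00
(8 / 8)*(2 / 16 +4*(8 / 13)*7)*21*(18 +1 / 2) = 1402485 / 208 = 6742.72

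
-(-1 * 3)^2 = -9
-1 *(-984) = 984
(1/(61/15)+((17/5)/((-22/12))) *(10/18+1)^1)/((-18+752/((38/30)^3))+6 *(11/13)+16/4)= -2368364687/324076453140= -0.01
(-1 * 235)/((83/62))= -14570/83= -175.54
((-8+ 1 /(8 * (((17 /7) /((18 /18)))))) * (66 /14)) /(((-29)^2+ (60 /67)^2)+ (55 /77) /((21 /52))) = -3362858037 /75705480248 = -0.04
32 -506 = -474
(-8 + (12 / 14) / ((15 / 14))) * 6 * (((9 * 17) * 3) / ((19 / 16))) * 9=-14276736 / 95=-150281.43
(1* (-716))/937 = -716/937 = -0.76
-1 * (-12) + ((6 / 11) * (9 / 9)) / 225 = 9902 / 825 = 12.00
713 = 713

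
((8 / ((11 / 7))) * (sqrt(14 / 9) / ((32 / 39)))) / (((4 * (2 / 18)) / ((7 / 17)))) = 5733 * sqrt(14) / 2992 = 7.17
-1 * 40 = -40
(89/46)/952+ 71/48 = 97297/65688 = 1.48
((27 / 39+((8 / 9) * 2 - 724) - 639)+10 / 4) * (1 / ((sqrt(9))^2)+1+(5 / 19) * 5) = -131878285 / 40014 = -3295.80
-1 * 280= -280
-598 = -598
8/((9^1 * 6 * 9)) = 0.02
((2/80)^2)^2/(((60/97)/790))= 7663/15360000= 0.00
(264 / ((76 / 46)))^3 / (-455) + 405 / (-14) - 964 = -9959.64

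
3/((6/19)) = 19/2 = 9.50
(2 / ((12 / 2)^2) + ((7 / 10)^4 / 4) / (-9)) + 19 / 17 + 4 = 31619183 / 6120000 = 5.17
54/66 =9/11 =0.82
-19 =-19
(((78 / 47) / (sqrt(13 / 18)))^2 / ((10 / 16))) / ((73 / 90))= 1213056 / 161257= 7.52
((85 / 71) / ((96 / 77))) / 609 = 935 / 592992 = 0.00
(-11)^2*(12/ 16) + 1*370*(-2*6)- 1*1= -17401/ 4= -4350.25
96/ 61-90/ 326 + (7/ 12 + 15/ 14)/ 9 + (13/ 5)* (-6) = -530635099/ 37584540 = -14.12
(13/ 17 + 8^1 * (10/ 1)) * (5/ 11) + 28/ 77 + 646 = 127735/ 187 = 683.07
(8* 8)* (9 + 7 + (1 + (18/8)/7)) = 7760/7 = 1108.57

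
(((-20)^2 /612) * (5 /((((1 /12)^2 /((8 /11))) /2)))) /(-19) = -128000 /3553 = -36.03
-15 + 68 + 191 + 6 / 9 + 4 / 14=5144 / 21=244.95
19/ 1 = 19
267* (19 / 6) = 1691 / 2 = 845.50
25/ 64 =0.39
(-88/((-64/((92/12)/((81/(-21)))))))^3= -5554637011/272097792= -20.41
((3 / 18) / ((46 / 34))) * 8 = 68 / 69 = 0.99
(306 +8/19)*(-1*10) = -58220/19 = -3064.21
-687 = -687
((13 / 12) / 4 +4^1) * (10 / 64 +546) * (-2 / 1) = -3582785 / 768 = -4665.08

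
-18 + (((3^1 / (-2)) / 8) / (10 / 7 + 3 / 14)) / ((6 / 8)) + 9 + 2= -329 / 46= -7.15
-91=-91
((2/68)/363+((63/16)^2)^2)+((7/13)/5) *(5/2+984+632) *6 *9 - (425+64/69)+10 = 429583415284513/46508605440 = 9236.64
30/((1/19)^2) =10830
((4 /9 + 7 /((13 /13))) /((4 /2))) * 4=134 /9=14.89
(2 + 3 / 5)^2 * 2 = 338 / 25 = 13.52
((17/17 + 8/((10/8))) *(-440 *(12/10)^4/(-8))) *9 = 7595.60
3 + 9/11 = 42/11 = 3.82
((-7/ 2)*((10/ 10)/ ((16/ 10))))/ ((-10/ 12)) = 21/ 8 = 2.62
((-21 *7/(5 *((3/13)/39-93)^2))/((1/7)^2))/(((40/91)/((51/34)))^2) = -15332469805107/7903764992000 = -1.94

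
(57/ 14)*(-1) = -57/ 14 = -4.07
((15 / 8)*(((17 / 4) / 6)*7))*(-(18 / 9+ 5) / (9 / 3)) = -4165 / 192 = -21.69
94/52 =47/26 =1.81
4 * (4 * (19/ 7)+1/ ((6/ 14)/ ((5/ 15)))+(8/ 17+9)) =90416/ 1071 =84.42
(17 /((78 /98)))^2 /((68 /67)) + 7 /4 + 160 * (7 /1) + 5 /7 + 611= 46483975 /21294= 2182.96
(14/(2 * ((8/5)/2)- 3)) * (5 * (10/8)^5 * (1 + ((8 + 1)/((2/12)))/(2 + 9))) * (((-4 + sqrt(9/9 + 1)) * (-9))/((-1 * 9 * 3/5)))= 25390625/4224- 25390625 * sqrt(2)/16896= 3885.82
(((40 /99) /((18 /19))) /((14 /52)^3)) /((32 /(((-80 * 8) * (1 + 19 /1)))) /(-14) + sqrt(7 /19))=-101518976000 /9584022850479 + 4274483200000 * sqrt(133) /1369146121497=35.99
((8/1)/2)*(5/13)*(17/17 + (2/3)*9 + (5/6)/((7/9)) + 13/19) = 23290/1729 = 13.47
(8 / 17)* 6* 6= 288 / 17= 16.94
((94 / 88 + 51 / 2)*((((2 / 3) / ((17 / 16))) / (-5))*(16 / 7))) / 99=-21376 / 277695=-0.08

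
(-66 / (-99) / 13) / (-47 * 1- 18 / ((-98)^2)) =-9604 / 8802417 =-0.00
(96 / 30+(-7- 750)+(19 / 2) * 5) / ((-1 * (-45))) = -7063 / 450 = -15.70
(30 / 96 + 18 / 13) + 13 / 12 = 2.78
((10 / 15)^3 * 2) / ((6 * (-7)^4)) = 8 / 194481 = 0.00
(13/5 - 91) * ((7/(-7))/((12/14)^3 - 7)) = -151606/10925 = -13.88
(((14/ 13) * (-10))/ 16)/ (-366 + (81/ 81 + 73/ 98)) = 1715/ 928122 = 0.00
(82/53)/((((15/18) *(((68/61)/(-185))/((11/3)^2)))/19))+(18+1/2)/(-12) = -1701973841/21624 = -78707.63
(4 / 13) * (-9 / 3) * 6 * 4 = -22.15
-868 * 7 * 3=-18228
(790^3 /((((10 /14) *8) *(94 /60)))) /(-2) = -1294227375 /47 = -27536752.66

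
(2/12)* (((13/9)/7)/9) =13/3402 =0.00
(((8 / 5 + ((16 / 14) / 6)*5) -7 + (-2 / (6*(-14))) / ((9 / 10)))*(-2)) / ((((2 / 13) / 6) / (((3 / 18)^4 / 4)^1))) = 27157 / 408240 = 0.07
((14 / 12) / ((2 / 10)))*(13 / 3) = 455 / 18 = 25.28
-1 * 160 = -160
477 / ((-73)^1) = -477 / 73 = -6.53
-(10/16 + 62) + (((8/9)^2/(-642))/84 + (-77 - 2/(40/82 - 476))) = -1486294980955/10645225416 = -139.62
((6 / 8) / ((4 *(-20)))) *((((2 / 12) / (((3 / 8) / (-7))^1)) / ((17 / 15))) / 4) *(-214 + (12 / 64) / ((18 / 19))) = -143675 / 104448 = -1.38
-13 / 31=-0.42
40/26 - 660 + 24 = -8248/13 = -634.46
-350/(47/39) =-13650/47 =-290.43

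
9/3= 3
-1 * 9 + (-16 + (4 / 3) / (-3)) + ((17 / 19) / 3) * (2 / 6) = -4334 / 171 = -25.35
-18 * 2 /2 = -18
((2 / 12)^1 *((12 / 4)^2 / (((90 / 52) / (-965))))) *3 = -2509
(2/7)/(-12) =-0.02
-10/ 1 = -10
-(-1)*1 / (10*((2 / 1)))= 1 / 20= 0.05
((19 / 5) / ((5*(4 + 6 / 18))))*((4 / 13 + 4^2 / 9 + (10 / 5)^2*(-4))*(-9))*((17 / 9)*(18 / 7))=3155064 / 29575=106.68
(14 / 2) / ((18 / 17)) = 119 / 18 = 6.61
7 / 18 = 0.39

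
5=5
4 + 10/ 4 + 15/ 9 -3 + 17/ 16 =299/ 48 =6.23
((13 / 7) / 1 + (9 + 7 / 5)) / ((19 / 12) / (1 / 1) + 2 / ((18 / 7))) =5.19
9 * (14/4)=63/2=31.50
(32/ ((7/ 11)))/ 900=88/ 1575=0.06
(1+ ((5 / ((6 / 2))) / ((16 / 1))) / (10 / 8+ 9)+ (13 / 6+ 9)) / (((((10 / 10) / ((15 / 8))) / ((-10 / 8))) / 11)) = -1647525 / 5248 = -313.93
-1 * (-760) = 760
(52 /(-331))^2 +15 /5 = 331387 /109561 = 3.02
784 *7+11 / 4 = 21963 / 4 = 5490.75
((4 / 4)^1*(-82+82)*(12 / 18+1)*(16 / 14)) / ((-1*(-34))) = 0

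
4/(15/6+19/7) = 0.77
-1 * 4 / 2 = -2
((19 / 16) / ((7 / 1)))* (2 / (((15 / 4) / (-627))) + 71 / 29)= -914527 / 16240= -56.31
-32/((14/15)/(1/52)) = -60/91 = -0.66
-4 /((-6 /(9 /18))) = 1 /3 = 0.33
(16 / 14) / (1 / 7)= 8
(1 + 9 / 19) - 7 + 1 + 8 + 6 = 9.47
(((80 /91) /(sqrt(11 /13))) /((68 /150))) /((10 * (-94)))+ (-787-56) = -843-150 * sqrt(143) /799799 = -843.00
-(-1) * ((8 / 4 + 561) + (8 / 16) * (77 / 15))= 16967 / 30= 565.57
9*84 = 756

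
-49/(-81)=49/81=0.60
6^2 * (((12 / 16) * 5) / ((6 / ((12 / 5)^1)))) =54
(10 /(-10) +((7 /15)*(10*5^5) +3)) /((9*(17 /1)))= 43756 /459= 95.33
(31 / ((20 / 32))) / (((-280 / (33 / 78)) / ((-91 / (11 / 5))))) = 31 / 10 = 3.10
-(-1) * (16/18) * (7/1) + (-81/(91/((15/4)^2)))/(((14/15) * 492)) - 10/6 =136241891/30086784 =4.53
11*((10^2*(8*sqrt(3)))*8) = 70400*sqrt(3) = 121936.38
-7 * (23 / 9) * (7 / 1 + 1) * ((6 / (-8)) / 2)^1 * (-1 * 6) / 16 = -161 / 8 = -20.12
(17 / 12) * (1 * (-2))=-17 / 6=-2.83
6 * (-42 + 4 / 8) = -249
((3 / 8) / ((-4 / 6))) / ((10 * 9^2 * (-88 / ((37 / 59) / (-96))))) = -37 / 717742080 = -0.00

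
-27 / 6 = -9 / 2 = -4.50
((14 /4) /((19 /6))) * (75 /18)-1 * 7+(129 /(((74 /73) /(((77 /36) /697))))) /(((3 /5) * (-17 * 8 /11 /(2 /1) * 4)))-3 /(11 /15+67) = -3004496709821 /1218689935488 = -2.47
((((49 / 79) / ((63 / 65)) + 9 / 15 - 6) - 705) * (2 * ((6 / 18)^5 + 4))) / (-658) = 350724383 / 40601655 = 8.64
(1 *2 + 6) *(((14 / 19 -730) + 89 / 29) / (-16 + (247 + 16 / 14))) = -22407448 / 895375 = -25.03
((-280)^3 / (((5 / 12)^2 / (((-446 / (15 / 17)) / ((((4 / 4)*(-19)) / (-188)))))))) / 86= 6007820550144 / 817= 7353513525.27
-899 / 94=-9.56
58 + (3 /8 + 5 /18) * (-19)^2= 21143 /72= 293.65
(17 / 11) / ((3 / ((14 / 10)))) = 0.72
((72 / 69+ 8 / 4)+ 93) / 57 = 2209 / 1311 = 1.68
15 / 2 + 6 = 27 / 2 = 13.50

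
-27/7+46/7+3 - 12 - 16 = -156/7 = -22.29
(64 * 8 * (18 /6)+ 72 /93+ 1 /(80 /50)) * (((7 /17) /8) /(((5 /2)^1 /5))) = 2668925 /16864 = 158.26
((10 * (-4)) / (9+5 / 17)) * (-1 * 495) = 168300 / 79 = 2130.38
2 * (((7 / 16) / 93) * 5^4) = 4375 / 744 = 5.88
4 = 4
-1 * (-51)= 51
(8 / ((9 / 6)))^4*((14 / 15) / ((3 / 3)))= 755.15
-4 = -4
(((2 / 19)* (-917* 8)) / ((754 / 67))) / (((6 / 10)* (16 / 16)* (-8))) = 307195 / 21489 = 14.30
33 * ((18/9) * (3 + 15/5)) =396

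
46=46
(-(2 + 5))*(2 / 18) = -7 / 9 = -0.78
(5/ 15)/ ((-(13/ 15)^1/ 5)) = -25/ 13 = -1.92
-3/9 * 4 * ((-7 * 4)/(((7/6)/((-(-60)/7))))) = 1920/7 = 274.29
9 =9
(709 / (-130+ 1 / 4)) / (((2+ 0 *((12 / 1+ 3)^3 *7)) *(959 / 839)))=-1189702 / 497721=-2.39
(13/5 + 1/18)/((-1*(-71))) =239/6390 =0.04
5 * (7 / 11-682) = -37475 / 11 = -3406.82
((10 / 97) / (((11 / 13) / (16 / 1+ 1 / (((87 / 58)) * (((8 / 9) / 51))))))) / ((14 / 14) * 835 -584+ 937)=14105 / 2535192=0.01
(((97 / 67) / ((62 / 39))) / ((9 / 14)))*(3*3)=26481 / 2077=12.75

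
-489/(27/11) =-1793/9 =-199.22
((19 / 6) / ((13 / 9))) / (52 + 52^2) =57 / 71656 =0.00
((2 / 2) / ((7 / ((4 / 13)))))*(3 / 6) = 2 / 91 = 0.02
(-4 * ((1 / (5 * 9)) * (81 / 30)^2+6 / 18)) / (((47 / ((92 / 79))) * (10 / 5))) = -34178 / 1392375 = -0.02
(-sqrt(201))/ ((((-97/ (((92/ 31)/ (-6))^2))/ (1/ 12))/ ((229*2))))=1.36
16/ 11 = 1.45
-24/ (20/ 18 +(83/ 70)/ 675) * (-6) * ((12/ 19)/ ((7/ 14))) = 163296000/ 999077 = 163.45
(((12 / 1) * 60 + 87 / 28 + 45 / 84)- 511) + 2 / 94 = 139933 / 658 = 212.66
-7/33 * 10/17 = -70/561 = -0.12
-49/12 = -4.08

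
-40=-40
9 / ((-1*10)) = -9 / 10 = -0.90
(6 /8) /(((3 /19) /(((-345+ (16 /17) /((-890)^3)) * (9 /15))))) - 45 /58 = -854994774710181 /868874292500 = -984.03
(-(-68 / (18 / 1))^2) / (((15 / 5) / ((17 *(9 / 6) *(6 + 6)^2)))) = -157216 / 9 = -17468.44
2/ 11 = 0.18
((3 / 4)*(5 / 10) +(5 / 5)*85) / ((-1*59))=-683 / 472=-1.45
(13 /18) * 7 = 91 /18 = 5.06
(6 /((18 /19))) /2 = 19 /6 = 3.17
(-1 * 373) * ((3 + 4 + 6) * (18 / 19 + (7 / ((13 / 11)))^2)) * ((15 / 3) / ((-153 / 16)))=3452279120 / 37791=91351.89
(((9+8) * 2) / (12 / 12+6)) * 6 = 204 / 7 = 29.14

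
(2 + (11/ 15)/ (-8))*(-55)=-2519/ 24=-104.96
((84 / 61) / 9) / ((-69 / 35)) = -0.08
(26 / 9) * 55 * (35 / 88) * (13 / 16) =29575 / 576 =51.35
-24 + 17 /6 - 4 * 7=-295 /6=-49.17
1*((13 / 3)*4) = 52 / 3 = 17.33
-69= -69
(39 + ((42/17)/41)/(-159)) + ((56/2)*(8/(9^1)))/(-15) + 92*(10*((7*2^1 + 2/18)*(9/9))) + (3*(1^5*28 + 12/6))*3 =66275513741/4987035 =13289.56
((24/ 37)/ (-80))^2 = 9/ 136900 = 0.00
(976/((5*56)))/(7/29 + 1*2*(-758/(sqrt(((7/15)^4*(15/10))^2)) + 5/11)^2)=352557111214/22963193160239489485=0.00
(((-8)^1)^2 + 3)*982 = 65794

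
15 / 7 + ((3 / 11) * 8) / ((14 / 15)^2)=4.65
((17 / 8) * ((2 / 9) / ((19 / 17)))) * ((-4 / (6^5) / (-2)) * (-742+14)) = -26299 / 332424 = -0.08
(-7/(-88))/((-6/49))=-343/528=-0.65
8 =8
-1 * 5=-5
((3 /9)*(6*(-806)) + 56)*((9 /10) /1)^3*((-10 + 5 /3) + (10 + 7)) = -1228851 /125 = -9830.81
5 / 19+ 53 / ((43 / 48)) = 48551 / 817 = 59.43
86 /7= 12.29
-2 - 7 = -9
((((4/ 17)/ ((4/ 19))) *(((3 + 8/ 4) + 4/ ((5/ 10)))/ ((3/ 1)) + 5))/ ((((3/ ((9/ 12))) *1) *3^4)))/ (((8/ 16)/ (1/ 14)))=19/ 4131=0.00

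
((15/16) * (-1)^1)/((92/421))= -6315/1472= -4.29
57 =57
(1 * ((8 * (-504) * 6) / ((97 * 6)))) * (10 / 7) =-5760 / 97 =-59.38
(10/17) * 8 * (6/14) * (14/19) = 480/323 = 1.49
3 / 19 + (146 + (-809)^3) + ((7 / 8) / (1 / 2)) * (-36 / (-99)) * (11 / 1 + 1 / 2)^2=-442641015299 / 836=-529474898.68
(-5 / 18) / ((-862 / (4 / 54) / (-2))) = -5 / 104733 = -0.00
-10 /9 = -1.11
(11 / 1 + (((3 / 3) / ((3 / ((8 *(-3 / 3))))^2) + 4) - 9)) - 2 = 100 / 9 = 11.11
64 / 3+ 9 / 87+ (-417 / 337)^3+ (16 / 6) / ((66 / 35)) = 2302702832542 / 109881073863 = 20.96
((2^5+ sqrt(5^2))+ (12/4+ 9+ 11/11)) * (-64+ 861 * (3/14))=6025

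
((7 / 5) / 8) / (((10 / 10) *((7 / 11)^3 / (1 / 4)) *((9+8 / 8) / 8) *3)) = 1331 / 29400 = 0.05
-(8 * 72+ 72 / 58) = -16740 / 29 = -577.24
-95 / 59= -1.61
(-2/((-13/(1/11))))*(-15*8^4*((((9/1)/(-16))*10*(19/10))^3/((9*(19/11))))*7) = 6140610/13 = 472354.62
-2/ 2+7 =6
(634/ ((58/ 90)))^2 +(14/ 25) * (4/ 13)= 264537339596/ 273325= 967849.04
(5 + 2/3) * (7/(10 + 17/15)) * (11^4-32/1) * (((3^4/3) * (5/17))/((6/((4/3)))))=15339450/167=91852.99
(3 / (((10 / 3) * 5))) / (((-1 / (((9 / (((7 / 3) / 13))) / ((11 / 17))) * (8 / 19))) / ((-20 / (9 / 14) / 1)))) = 190944 / 1045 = 182.72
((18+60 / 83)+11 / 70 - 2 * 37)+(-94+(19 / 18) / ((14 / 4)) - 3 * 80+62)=-17089333 / 52290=-326.82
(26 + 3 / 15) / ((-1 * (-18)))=131 / 90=1.46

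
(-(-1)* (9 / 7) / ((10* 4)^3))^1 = 9 / 448000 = 0.00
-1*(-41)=41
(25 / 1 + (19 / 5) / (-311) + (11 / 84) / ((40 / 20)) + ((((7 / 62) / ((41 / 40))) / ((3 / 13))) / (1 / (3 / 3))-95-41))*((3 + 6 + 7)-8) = -36679831417 / 41504505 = -883.76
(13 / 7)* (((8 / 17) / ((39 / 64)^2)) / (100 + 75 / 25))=32768 / 1434069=0.02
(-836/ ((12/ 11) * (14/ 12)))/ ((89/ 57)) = -262086/ 623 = -420.68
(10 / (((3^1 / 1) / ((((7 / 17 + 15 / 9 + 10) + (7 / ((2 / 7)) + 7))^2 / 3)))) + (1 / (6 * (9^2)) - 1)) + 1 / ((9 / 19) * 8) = 2109.35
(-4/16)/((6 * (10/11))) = -11/240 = -0.05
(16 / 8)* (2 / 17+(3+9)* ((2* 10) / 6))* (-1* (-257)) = 350548 / 17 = 20620.47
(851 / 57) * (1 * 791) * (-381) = -85488907 / 19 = -4499416.16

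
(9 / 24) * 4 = 3 / 2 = 1.50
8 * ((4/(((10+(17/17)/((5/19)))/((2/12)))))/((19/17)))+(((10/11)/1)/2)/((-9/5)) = 1345/14421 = 0.09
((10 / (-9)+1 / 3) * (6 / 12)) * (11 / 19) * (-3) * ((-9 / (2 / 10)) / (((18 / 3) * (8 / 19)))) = -12.03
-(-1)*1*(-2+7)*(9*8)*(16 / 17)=5760 / 17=338.82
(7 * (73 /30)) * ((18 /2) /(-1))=-1533 /10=-153.30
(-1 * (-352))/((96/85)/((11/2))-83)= -329120/77413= -4.25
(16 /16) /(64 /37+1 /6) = 222 /421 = 0.53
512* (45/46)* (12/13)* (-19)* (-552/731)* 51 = 189112320/559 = 338304.69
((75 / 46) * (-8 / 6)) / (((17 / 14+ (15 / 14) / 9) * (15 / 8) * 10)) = -2 / 23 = -0.09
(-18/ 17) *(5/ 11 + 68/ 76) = -5076/ 3553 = -1.43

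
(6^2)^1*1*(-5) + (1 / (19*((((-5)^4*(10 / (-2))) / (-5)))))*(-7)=-2137507 / 11875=-180.00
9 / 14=0.64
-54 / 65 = -0.83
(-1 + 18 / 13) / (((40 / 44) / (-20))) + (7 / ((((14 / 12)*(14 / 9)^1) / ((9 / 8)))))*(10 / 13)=-1865 / 364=-5.12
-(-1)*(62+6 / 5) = 316 / 5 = 63.20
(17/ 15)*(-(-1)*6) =34/ 5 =6.80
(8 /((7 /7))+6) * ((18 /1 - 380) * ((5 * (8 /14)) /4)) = -3620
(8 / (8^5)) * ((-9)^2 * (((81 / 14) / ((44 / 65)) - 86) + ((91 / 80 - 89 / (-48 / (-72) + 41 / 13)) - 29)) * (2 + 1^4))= -28684708281 / 3759472640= -7.63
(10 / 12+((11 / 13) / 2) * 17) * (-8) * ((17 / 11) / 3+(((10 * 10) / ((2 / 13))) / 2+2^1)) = -27063232 / 1287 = -21028.15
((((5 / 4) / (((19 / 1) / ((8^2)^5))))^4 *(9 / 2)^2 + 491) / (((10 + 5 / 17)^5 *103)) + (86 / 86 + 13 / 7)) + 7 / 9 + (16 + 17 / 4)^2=13436051451618677960816150674923855759139254913 / 317251996651406250000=42351353477475809512729350.00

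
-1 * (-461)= 461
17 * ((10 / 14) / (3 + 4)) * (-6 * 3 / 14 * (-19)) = 42.38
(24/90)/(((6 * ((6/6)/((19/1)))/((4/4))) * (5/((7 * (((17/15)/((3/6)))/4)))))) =2261/3375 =0.67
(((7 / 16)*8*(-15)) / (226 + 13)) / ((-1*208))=105 / 99424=0.00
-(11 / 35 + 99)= -3476 / 35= -99.31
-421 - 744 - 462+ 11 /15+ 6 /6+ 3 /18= -16251 /10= -1625.10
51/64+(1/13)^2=0.80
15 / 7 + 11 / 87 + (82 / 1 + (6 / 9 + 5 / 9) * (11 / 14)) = 311429 / 3654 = 85.23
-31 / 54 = -0.57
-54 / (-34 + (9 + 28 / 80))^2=-21600 / 243049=-0.09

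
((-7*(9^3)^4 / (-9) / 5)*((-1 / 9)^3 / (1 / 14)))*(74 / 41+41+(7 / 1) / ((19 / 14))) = -157618754398854 / 3895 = -40466945930.39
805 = 805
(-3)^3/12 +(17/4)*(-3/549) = -416/183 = -2.27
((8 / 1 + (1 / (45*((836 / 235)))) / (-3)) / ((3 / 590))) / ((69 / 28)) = 745584770 / 1168101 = 638.29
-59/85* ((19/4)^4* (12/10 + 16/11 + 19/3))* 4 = -11402696537/897600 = -12703.54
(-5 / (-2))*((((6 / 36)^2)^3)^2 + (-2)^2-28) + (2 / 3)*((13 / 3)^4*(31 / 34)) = 11421944193109 / 74010599424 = 154.33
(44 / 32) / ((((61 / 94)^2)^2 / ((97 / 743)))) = 10413239254 / 10287459863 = 1.01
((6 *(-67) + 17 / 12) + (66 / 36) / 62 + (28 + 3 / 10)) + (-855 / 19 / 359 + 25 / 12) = -247261303 / 667740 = -370.30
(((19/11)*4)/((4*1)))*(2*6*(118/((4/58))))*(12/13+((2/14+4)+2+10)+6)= 818836692/1001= 818018.67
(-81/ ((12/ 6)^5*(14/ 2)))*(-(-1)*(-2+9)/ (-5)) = 81/ 160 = 0.51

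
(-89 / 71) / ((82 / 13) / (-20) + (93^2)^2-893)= -11570 / 690443759929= -0.00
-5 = -5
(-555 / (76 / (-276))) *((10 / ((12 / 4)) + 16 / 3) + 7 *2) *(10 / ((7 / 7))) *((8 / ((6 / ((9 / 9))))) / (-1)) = -11573600 / 19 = -609136.84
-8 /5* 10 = -16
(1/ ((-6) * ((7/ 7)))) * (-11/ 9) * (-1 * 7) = -77/ 54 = -1.43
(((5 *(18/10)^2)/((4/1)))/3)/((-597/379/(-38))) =32.57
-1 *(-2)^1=2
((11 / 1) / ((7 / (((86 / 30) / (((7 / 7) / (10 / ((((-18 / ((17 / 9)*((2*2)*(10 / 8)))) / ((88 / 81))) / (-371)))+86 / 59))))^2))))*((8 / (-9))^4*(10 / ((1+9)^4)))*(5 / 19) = 6988646361568678709106688 / 735509530086851323125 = 9501.78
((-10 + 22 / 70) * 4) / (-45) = 452 / 525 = 0.86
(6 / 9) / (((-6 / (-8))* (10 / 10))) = 8 / 9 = 0.89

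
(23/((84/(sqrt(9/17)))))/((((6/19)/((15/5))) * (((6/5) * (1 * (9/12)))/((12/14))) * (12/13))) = 28405 * sqrt(17)/59976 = 1.95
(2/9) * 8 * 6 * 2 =64/3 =21.33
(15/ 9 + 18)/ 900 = 59/ 2700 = 0.02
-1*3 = -3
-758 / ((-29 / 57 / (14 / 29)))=604884 / 841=719.24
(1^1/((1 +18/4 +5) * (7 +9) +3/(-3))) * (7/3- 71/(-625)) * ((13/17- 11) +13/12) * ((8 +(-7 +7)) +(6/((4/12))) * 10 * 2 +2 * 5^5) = -4724036494/5323125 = -887.46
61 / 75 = 0.81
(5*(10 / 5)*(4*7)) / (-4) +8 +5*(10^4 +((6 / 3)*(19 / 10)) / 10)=499399 / 10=49939.90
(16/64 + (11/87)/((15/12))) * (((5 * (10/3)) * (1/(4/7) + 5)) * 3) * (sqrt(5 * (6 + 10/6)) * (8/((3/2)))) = 6110 * sqrt(345)/29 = 3913.39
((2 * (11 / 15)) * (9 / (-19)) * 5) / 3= -22 / 19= -1.16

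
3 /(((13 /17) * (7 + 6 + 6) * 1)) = 51 /247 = 0.21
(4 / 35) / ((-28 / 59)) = -59 / 245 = -0.24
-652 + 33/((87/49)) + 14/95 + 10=-623.27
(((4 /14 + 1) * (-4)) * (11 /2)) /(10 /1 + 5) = -66 /35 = -1.89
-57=-57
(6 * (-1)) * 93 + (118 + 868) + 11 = 439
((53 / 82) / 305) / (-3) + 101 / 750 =125638 / 937875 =0.13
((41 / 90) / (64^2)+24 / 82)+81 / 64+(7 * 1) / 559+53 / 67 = 1337058151453 / 566073630720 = 2.36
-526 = -526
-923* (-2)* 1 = 1846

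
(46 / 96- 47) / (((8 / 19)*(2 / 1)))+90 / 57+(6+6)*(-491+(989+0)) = 86418719 / 14592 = 5922.34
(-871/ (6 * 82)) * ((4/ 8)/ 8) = -871/ 7872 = -0.11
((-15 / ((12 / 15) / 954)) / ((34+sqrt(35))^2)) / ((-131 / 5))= 213040125 / 329239942- 6081750 * sqrt(35) / 164619971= 0.43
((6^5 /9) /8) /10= 54 /5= 10.80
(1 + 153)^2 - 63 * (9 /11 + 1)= 259616 /11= 23601.45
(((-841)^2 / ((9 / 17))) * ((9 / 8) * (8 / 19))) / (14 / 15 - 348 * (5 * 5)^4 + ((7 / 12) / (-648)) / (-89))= -41606116028640 / 8937357688636327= -0.00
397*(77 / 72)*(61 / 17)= 1864709 / 1224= 1523.46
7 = 7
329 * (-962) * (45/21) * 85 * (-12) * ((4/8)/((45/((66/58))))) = 8746570.34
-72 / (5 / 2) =-144 / 5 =-28.80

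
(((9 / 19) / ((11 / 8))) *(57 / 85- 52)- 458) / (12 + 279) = -8450506 / 5169615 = -1.63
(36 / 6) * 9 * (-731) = -39474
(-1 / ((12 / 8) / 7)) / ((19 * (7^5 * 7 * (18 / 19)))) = -1 / 453789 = -0.00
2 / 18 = 1 / 9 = 0.11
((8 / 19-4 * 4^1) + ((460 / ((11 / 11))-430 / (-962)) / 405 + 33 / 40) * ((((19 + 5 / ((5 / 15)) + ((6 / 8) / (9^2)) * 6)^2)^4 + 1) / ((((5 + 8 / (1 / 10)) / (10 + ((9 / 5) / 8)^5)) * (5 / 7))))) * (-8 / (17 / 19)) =-212894352941783924803488571607833422083 / 40724273124576460800000000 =-5227701726941.46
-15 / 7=-2.14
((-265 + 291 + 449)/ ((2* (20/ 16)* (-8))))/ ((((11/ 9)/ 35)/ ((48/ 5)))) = -6529.09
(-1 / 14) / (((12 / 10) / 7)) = -5 / 12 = -0.42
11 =11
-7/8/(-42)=1/48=0.02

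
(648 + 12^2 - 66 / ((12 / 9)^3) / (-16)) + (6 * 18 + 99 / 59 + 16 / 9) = 246097441 / 271872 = 905.20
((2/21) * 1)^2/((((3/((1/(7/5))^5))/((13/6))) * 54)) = 40625/1801088541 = 0.00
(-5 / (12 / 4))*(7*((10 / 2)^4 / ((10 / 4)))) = -8750 / 3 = -2916.67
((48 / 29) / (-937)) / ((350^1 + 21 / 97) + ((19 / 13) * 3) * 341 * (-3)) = 3783 / 8855925257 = 0.00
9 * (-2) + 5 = -13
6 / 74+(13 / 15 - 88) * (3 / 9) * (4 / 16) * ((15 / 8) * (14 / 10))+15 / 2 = -203873 / 17760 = -11.48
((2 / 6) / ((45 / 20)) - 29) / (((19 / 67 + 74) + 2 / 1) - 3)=-52193 / 132570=-0.39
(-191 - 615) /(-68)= 403 /34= 11.85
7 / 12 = 0.58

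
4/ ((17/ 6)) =24/ 17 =1.41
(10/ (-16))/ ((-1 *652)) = 0.00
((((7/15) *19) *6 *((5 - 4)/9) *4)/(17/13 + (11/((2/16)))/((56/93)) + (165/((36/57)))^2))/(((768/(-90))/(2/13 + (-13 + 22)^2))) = -982205/298766889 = -0.00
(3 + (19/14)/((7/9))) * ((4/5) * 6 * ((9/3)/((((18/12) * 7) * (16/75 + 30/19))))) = 1590300/438011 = 3.63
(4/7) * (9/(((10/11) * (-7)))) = -198/245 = -0.81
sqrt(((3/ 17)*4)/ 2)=sqrt(102)/ 17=0.59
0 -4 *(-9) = 36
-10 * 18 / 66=-30 / 11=-2.73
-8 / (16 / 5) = -5 / 2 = -2.50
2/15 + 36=542/15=36.13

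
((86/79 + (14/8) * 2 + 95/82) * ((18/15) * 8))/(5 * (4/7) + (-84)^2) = 0.01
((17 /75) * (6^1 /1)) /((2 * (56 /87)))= 1479 /1400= 1.06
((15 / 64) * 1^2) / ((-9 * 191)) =-5 / 36672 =-0.00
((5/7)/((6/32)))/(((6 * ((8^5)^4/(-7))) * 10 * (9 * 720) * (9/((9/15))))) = -1/252143933057517433651200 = -0.00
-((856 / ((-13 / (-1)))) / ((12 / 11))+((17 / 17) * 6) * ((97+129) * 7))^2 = -138787541764 / 1521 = -91247561.98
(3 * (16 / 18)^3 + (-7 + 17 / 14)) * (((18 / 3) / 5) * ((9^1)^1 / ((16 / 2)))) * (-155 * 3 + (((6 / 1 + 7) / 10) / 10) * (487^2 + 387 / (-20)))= -152004459227 / 1008000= -150798.07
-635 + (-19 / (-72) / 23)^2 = -1741382999 / 2742336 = -635.00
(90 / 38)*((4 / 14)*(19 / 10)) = 9 / 7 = 1.29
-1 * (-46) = 46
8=8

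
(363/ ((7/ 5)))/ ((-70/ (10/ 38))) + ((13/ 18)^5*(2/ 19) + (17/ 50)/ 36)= -20772271181/ 21989847600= -0.94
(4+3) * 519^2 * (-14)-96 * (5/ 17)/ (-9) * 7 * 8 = -1346257318/ 51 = -26397202.31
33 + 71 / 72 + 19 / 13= 33179 / 936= 35.45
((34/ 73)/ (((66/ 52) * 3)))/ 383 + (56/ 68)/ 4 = 19405643/ 94109994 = 0.21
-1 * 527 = -527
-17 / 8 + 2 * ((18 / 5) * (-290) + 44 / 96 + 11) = -49613 / 24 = -2067.21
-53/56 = -0.95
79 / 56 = 1.41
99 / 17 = 5.82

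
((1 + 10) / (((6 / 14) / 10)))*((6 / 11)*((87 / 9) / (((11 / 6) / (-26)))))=-211120 / 11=-19192.73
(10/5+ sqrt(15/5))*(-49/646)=-49/323 - 49*sqrt(3)/646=-0.28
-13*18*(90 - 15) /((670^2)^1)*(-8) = 1404 /4489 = 0.31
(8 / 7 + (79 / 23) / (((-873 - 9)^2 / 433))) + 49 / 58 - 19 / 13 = 0.53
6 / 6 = 1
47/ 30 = 1.57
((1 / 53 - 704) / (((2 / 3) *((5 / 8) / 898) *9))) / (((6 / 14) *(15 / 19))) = -5941602632 / 11925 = -498247.60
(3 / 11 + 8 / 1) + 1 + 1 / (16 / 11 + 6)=8485 / 902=9.41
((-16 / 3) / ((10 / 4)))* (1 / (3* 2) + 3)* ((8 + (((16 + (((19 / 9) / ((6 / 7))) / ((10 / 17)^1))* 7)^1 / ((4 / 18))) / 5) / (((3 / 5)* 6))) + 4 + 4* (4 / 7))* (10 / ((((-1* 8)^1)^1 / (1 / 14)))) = 7358111 / 476280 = 15.45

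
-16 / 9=-1.78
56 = 56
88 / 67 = 1.31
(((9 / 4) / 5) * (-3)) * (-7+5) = 27 / 10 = 2.70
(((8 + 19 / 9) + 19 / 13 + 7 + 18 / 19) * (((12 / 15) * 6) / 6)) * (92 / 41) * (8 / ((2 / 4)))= 560.65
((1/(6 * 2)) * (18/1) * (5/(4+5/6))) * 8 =360/29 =12.41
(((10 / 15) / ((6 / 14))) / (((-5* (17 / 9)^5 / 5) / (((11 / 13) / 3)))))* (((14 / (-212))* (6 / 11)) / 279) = 71442 / 30326725663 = 0.00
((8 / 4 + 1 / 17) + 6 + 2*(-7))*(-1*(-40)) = -4040 / 17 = -237.65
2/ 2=1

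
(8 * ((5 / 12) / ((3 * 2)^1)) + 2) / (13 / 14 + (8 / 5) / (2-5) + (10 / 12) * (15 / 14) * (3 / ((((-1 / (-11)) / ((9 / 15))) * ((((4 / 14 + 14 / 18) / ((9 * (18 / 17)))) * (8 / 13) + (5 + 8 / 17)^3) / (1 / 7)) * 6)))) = 49112012838920 / 7644971982903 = 6.42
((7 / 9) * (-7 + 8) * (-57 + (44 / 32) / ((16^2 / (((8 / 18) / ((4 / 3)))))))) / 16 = -2451379 / 884736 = -2.77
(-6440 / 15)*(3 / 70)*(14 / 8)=-161 / 5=-32.20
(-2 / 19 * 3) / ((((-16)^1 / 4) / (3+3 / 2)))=27 / 76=0.36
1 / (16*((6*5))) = 1 / 480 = 0.00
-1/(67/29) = -29/67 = -0.43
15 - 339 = -324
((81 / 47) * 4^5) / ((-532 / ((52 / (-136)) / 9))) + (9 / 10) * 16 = 7726104 / 531335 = 14.54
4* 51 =204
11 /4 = 2.75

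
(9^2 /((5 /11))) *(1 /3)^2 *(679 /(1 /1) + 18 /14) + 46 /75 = 7071892 /525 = 13470.27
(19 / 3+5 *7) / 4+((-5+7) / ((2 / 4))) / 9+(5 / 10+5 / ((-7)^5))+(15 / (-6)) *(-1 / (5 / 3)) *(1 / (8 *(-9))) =27243427 / 2420208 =11.26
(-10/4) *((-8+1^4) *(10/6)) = 175/6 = 29.17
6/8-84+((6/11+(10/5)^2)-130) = -9183/44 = -208.70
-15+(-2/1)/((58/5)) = -440/29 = -15.17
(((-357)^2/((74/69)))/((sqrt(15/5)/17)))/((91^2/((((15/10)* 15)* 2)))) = 45764595* sqrt(3)/12506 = 6338.29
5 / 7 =0.71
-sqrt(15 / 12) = -sqrt(5) / 2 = -1.12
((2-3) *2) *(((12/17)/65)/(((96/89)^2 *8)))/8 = -7921/27156480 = -0.00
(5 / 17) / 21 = 5 / 357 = 0.01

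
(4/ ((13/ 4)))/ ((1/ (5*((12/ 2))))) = 480/ 13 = 36.92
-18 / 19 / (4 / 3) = -27 / 38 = -0.71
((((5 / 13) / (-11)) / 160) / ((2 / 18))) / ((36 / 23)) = -23 / 18304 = -0.00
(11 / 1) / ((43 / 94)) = 1034 / 43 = 24.05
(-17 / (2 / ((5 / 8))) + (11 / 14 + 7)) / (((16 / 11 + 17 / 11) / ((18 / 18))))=277 / 336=0.82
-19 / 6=-3.17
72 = 72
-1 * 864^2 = -746496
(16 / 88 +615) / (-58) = -10.61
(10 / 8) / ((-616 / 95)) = -475 / 2464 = -0.19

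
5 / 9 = 0.56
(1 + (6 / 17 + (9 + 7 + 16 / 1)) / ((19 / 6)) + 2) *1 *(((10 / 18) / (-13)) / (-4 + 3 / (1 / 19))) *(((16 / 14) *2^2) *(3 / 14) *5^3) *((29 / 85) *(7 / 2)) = -41267000 / 26483093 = -1.56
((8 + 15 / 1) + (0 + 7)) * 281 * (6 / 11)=50580 / 11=4598.18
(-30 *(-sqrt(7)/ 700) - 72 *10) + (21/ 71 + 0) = -51099/ 71 + 3 *sqrt(7)/ 70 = -719.59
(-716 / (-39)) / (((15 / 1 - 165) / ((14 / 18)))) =-2506 / 26325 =-0.10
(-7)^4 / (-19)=-2401 / 19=-126.37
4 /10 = 2 /5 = 0.40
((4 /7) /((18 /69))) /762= 23 /8001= 0.00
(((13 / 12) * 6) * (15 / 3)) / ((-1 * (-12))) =65 / 24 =2.71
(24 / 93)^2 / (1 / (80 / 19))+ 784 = 784.28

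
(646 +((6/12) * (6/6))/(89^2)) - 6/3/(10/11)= 50995403/79210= 643.80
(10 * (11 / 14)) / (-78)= -55 / 546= -0.10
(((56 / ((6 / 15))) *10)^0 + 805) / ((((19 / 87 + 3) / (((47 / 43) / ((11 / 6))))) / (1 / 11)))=4943601 / 364210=13.57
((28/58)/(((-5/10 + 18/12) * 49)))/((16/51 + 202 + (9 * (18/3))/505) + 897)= 51510/5748062537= 0.00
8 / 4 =2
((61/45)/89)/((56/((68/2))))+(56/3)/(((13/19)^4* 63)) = 1.36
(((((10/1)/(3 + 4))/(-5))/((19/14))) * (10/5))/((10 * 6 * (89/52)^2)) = -5408/2257485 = -0.00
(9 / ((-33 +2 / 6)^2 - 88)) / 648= 1 / 70496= 0.00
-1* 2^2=-4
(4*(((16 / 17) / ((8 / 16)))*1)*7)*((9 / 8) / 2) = 504 / 17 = 29.65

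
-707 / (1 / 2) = -1414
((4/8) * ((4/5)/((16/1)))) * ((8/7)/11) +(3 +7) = 3851/385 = 10.00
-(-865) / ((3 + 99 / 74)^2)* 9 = 4736740 / 11449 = 413.73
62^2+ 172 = 4016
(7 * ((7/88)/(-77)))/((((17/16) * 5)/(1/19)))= -14/195415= -0.00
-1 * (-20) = 20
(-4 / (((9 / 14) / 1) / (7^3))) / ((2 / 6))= -19208 / 3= -6402.67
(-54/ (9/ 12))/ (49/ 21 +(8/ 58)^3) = -5268024/ 170915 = -30.82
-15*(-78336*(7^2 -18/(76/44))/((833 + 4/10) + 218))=4306521600/99883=43115.66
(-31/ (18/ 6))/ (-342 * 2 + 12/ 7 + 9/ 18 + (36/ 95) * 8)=41230/ 2708229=0.02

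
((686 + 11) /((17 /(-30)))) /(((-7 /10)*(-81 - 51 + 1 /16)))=-13.32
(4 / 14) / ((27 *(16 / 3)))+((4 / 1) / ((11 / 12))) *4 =96779 / 5544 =17.46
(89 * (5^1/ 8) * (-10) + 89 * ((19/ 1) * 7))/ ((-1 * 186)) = -15041/ 248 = -60.65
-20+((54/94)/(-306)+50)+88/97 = 4790513/155006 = 30.91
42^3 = 74088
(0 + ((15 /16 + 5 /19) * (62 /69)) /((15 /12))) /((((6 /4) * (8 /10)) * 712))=11315 /11201184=0.00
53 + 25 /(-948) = 50219 /948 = 52.97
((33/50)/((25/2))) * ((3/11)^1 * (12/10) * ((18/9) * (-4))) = -432/3125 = -0.14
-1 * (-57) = 57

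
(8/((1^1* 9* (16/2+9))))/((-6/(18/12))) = -2/153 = -0.01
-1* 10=-10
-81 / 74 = -1.09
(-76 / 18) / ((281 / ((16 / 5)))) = -0.05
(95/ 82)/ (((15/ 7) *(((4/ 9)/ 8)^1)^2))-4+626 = 32684/ 41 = 797.17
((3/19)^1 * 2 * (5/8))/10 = 3/152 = 0.02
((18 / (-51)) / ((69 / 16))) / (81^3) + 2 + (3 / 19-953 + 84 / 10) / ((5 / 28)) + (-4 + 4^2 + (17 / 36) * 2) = -5273.93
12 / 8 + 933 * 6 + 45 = 11289 / 2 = 5644.50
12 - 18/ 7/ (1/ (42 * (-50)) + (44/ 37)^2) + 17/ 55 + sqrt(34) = sqrt(34) + 2344891387/ 223532705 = 16.32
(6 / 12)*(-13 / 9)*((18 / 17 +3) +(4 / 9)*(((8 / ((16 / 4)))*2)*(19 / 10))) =-73957 / 13770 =-5.37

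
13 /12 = 1.08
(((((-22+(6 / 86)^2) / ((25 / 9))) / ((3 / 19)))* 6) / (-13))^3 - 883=11516.61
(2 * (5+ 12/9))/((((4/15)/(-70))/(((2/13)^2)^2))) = -53200/28561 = -1.86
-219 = -219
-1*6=-6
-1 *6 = -6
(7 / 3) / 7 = 0.33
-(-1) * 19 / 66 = 19 / 66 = 0.29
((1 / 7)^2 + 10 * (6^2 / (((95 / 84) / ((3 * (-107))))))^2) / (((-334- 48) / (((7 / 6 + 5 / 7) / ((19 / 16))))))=-29180101404486668 / 6740305005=-4329195.99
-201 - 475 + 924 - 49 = 199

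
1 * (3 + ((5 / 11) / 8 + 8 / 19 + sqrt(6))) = sqrt(6) + 5815 / 1672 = 5.93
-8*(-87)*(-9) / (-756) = 8.29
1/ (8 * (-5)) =-1/ 40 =-0.02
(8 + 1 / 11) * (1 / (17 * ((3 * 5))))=89 / 2805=0.03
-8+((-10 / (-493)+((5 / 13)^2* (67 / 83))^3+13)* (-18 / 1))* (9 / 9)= -329811907179909688 / 1360633972377719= -242.40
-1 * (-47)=47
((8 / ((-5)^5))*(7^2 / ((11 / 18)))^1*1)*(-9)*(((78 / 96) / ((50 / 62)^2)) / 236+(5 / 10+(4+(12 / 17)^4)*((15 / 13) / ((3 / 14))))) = 237786920546591241 / 5505208414062500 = 43.19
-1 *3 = -3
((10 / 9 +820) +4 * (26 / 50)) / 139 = 185218 / 31275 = 5.92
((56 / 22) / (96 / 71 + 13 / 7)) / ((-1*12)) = -3479 / 52635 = -0.07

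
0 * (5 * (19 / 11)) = 0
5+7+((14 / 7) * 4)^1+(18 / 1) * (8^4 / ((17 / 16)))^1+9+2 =1180175 / 17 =69422.06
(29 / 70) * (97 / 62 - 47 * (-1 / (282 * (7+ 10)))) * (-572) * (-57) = 392231554 / 18445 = 21264.93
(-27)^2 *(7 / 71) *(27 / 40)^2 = 3720087 / 113600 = 32.75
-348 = -348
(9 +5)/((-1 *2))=-7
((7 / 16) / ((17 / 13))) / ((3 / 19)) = 1729 / 816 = 2.12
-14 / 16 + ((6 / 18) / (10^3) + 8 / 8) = 47 / 375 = 0.13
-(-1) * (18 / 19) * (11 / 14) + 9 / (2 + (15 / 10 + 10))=563 / 399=1.41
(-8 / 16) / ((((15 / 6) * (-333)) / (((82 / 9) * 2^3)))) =656 / 14985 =0.04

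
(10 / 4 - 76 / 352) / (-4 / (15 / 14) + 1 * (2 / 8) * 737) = 3015 / 238282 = 0.01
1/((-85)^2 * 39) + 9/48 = 845341/4508400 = 0.19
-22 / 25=-0.88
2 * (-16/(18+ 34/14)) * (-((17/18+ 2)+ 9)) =24080/1287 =18.71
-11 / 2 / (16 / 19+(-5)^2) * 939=-199.85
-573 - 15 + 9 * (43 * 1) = -201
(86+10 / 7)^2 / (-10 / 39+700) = 7303608 / 668605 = 10.92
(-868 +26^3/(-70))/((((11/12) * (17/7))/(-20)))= 110592/11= 10053.82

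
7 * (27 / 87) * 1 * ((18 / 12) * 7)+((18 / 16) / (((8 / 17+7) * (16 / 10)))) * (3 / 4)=21573243 / 942848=22.88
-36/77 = -0.47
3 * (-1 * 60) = -180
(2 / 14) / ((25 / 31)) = 31 / 175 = 0.18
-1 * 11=-11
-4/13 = -0.31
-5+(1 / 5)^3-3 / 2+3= -3.49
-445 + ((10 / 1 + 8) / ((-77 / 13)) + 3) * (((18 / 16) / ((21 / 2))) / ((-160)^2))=-24561152009 / 55193600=-445.00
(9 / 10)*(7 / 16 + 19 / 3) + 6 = 387 / 32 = 12.09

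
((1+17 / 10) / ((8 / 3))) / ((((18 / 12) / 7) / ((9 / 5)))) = 1701 / 200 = 8.50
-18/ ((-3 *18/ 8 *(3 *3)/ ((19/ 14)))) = 76/ 189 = 0.40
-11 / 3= -3.67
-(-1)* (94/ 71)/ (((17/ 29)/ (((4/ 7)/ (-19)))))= -10904/ 160531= -0.07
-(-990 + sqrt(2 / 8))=1979 / 2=989.50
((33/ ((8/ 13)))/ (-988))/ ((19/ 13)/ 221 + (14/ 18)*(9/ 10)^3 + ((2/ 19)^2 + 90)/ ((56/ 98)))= -75057125/ 218622177668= -0.00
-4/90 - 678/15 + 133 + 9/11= 43844/495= 88.57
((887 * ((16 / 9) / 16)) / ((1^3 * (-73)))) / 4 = -887 / 2628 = -0.34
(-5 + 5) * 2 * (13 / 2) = 0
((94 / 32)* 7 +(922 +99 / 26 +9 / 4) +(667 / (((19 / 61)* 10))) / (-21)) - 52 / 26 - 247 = 286082947 / 414960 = 689.42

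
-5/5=-1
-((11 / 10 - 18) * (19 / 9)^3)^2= -1343677407241 / 53144100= -25283.66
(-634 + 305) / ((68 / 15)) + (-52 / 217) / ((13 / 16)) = -1075247 / 14756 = -72.87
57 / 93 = 19 / 31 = 0.61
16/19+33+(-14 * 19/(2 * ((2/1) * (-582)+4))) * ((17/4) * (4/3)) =2280599/66120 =34.49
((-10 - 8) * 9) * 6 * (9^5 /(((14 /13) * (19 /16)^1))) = -5969145312 /133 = -44880791.82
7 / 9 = 0.78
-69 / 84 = -23 / 28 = -0.82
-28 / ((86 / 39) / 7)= -88.88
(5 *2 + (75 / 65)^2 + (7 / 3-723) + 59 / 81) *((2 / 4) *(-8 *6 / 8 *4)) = 38800480 / 4563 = 8503.28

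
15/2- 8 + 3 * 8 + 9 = 65/2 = 32.50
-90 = -90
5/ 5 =1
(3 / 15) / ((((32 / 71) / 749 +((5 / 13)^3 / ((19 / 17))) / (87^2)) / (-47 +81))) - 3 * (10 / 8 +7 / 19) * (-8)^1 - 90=11124.47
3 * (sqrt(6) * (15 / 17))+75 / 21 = 25 / 7+45 * sqrt(6) / 17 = 10.06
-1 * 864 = -864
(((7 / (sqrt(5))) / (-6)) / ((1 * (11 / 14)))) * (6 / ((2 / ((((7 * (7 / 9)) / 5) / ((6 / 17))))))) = -40817 * sqrt(5) / 14850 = -6.15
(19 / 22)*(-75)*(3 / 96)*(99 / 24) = -4275 / 512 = -8.35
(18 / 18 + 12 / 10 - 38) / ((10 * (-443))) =179 / 22150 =0.01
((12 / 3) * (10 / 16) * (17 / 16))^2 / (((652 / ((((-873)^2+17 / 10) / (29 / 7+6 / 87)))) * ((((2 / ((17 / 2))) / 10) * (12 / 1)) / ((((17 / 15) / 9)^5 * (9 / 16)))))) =10792370970125263561 / 87369773833912320000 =0.12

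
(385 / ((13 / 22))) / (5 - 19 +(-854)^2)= 605 / 677209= 0.00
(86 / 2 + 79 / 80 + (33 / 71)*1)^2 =63750695121 / 32262400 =1976.01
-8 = -8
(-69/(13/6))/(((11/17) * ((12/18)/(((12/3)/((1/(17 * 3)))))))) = -2153628/143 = -15060.34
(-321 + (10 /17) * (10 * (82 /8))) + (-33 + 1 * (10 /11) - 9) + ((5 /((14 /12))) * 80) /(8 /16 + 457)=-24038332 /79849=-301.05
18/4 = 9/2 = 4.50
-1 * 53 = -53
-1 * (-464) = 464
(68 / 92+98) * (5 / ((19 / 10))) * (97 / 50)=220287 / 437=504.09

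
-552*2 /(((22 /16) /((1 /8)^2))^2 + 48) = -69 /487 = -0.14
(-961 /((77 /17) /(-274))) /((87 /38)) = 170100844 /6699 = 25391.98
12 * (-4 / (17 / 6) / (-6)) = 2.82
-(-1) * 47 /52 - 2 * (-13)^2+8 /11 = -192403 /572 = -336.37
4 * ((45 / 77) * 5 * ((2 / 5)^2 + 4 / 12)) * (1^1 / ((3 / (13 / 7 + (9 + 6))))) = 17464 / 539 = 32.40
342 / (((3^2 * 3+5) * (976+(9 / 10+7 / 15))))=2565 / 234568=0.01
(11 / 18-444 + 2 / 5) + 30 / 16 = -158801 / 360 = -441.11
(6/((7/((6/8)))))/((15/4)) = 6/35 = 0.17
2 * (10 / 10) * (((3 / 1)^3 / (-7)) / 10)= -27 / 35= -0.77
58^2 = 3364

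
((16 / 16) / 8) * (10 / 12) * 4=5 / 12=0.42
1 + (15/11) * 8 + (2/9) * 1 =1201/99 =12.13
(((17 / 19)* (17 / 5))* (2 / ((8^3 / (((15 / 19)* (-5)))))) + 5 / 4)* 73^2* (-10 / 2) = -2962524325 / 92416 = -32056.40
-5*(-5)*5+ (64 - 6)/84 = 5279/42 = 125.69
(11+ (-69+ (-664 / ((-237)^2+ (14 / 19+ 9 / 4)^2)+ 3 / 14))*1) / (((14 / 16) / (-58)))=60914148555496 / 15899699977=3831.15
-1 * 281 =-281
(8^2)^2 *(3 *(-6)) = -73728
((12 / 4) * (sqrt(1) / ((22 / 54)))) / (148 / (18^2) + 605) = 6561 / 539462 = 0.01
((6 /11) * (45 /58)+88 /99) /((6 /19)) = 71573 /17226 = 4.15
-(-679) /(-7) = -97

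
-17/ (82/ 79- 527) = 1343/ 41551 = 0.03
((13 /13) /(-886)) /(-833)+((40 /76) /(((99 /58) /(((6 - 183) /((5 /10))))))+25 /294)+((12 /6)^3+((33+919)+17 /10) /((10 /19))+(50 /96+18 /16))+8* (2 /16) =158594190822281 /92549965200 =1713.61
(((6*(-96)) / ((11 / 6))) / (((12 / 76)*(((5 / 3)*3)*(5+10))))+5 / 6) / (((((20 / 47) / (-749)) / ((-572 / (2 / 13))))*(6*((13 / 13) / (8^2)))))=-2018052528856 / 1125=-1793824470.09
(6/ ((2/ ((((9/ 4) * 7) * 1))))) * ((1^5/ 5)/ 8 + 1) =7749/ 160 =48.43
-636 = -636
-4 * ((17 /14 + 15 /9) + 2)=-410 /21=-19.52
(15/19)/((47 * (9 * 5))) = 1/2679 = 0.00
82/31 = 2.65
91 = 91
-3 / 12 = -1 / 4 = -0.25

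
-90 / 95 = -18 / 19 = -0.95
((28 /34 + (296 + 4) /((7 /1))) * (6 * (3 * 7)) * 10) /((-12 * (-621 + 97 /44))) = 3430680 /462859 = 7.41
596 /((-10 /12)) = -3576 /5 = -715.20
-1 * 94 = -94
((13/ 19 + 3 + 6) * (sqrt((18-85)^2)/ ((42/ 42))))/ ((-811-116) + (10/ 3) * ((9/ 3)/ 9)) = -0.70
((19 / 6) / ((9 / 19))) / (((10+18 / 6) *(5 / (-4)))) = -722 / 1755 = -0.41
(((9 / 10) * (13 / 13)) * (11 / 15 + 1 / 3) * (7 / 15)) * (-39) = -2184 / 125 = -17.47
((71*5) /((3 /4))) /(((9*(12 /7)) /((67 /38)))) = 166495 /3078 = 54.09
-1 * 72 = -72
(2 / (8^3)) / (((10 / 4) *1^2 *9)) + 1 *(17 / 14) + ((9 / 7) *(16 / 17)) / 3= 158417 / 97920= 1.62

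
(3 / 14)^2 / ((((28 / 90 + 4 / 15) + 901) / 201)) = 81405 / 7951916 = 0.01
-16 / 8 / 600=-1 / 300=-0.00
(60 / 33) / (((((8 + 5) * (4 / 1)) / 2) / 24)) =240 / 143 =1.68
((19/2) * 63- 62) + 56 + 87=1359/2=679.50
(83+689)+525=1297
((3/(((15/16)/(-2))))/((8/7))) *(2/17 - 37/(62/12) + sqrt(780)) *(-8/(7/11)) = -1306624/2635 + 704 *sqrt(195)/5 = 1470.29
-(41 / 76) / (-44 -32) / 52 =41 / 300352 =0.00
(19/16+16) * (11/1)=3025/16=189.06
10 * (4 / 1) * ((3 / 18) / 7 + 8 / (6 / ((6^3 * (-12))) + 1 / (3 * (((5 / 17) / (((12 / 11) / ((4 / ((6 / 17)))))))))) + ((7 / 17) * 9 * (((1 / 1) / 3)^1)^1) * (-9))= 2312430860 / 905709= 2553.17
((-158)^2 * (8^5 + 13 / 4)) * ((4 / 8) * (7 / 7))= 818101485 / 2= 409050742.50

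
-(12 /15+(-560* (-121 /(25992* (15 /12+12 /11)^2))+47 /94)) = -612071533 /344686410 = -1.78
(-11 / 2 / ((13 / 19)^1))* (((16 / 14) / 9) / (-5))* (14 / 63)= 1672 / 36855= 0.05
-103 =-103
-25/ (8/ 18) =-225/ 4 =-56.25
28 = 28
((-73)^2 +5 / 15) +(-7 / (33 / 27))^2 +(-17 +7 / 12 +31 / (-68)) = 65971229 / 12342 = 5345.26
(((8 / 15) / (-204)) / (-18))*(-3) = -1 / 2295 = -0.00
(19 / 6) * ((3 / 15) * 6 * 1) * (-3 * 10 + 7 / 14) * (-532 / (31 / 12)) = 3578232 / 155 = 23085.37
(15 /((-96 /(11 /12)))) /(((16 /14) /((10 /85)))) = -385 /26112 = -0.01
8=8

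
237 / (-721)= -0.33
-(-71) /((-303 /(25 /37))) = -1775 /11211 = -0.16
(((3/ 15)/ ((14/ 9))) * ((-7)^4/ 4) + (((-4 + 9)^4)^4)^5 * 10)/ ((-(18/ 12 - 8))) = 33087224502121106994856347682798514142632484436035156253087/ 260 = 127258555777388873057139800000000000000000000000000000000.00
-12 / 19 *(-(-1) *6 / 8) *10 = -90 / 19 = -4.74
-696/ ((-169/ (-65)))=-267.69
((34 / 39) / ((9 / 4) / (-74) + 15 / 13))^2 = 101284096 / 168194961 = 0.60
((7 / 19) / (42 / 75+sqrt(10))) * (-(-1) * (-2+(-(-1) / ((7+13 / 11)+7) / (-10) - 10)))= 4912495 / 19209342 - 17544625 * sqrt(10) / 38418684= -1.19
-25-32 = -57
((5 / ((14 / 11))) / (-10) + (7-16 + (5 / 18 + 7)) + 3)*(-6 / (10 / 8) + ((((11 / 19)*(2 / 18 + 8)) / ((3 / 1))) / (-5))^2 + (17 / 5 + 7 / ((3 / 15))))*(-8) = -98881218974 / 414491175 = -238.56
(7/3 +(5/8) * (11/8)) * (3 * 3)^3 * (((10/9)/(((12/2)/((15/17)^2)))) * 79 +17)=611079471/9248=66076.93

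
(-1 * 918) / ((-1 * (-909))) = -1.01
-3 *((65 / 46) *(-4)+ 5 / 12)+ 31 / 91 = 16.05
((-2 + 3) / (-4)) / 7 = -1 / 28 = -0.04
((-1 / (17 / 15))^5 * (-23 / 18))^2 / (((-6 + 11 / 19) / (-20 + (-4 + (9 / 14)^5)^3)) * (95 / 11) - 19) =-508307404180205802087977080078125 / 20033717873481457581197057023722332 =-0.03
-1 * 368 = -368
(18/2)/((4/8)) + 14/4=43/2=21.50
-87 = -87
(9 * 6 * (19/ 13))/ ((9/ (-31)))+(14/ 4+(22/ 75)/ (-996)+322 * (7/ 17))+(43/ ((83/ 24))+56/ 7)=-475964303/ 4127175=-115.32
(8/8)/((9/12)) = 4/3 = 1.33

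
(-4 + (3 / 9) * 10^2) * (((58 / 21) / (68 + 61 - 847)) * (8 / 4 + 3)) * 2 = -25520 / 22617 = -1.13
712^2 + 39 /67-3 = 506941.58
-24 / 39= -0.62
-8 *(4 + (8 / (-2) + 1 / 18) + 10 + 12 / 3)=-1012 / 9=-112.44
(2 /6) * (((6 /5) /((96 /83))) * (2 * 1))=83 /120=0.69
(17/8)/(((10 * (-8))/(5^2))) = -0.66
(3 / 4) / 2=3 / 8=0.38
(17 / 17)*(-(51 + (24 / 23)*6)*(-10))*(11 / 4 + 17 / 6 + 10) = 410465 / 46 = 8923.15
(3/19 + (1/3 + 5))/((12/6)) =313/114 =2.75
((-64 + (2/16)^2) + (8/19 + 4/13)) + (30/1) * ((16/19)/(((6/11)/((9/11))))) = -400905/15808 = -25.36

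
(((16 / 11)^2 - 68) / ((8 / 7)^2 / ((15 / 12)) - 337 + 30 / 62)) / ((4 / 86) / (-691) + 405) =9178791395 / 18928396014352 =0.00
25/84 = 0.30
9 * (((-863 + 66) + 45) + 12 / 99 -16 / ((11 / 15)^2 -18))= -292102644 / 43219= -6758.66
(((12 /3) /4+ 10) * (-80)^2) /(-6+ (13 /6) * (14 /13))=-19200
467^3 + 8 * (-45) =101847203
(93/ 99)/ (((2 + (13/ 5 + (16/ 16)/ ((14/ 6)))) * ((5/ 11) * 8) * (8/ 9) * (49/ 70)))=465/ 5632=0.08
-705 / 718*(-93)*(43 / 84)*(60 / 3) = 4698825 / 5026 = 934.90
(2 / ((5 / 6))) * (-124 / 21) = -496 / 35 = -14.17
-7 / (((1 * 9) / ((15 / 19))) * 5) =-7 / 57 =-0.12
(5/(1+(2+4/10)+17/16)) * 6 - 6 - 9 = -985/119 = -8.28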